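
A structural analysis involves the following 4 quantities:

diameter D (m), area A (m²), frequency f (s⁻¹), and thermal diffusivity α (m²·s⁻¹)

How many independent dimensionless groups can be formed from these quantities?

There are 4 variables and 2 base dimensions (L, T).
The dimension matrix has rank 2.
Independent dimensionless groups: 4 − 2 = 2.

2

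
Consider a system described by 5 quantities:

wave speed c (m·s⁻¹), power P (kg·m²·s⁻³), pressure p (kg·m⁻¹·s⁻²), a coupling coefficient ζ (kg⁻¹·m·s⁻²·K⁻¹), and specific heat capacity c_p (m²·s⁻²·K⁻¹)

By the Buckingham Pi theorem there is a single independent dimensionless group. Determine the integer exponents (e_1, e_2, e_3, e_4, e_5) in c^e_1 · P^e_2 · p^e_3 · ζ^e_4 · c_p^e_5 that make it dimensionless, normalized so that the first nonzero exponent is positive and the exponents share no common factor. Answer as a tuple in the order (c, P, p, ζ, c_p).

M: e_1·(0) + e_2·(1) + e_3·(1) + e_4·(-1) + e_5·(0) = 0
L: e_1·(1) + e_2·(2) + e_3·(-1) + e_4·(1) + e_5·(2) = 0
T: e_1·(-1) + e_2·(-3) + e_3·(-2) + e_4·(-2) + e_5·(-2) = 0
Θ: e_1·(0) + e_2·(0) + e_3·(0) + e_4·(-1) + e_5·(-1) = 0
Solving this homogeneous linear system for the smallest-integer solution (first nonzero entry positive) gives (4, -2, 1, -1, 1).

(4, -2, 1, -1, 1)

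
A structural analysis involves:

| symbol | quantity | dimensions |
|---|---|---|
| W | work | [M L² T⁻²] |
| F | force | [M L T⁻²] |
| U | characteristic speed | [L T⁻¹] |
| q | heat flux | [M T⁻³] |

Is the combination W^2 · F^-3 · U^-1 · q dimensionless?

yes

Sum the exponent of each base dimension across the product:
  M: 2·[W]_M − 3·[F]_M − [U]_M + [q]_M = 2·(1) − 3·(1) − (0) + (1) = 0
  L: 2·[W]_L − 3·[F]_L − [U]_L + [q]_L = 2·(2) − 3·(1) − (1) + (0) = 0
  T: 2·[W]_T − 3·[F]_T − [U]_T + [q]_T = 2·(-2) − 3·(-2) − (-1) + (-3) = 0
All base exponents vanish — dimensionless.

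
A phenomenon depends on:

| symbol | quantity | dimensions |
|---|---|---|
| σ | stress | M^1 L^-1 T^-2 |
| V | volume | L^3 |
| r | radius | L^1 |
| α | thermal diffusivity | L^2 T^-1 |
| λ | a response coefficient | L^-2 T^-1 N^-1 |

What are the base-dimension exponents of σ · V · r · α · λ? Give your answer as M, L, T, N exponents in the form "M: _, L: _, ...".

Collect each base-dimension exponent across the product:
  M: (1) + (0) + (0) + (0) + (0) = 1
  L: (-1) + (3) + (1) + (2) + (-2) = 3
  T: (-2) + (0) + (0) + (-1) + (-1) = -4
  N: (0) + (0) + (0) + (0) + (-1) = -1
So the dimensions are [M L³ T⁻⁴ N⁻¹].

M: 1, L: 3, T: -4, N: -1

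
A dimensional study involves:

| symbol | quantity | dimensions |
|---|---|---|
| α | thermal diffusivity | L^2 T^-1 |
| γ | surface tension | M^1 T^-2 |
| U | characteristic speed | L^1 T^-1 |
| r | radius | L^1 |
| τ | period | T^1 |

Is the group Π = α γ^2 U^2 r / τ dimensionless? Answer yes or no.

Sum the exponent of each base dimension across the product:
  M: [α]_M + 2·[γ]_M + 2·[U]_M + [r]_M − [τ]_M = (0) + 2·(1) + 2·(0) + (0) − (0) = 2
  L: [α]_L + 2·[γ]_L + 2·[U]_L + [r]_L − [τ]_L = (2) + 2·(0) + 2·(1) + (1) − (0) = 5
  T: [α]_T + 2·[γ]_T + 2·[U]_T + [r]_T − [τ]_T = (-1) + 2·(-2) + 2·(-1) + (0) − (1) = -8
Net dimensions [M² L⁵ T⁻⁸] ≠ [1] — not dimensionless.

no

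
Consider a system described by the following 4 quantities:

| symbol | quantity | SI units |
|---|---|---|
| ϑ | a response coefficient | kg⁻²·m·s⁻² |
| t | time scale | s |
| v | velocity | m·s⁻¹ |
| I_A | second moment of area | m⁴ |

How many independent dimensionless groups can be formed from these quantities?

There are 4 variables and 3 base dimensions (M, L, T).
The dimension matrix has rank 3.
Independent dimensionless groups: 4 − 3 = 1.

1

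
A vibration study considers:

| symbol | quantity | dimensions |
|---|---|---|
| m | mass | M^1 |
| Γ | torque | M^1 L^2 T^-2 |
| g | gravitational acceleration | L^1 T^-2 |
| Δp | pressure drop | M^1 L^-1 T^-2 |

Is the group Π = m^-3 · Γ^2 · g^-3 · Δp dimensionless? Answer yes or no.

yes

Sum the exponent of each base dimension across the product:
  M: −3·[m]_M + 2·[Γ]_M − 3·[g]_M + [Δp]_M = −3·(1) + 2·(1) − 3·(0) + (1) = 0
  L: −3·[m]_L + 2·[Γ]_L − 3·[g]_L + [Δp]_L = −3·(0) + 2·(2) − 3·(1) + (-1) = 0
  T: −3·[m]_T + 2·[Γ]_T − 3·[g]_T + [Δp]_T = −3·(0) + 2·(-2) − 3·(-2) + (-2) = 0
All base exponents vanish — dimensionless.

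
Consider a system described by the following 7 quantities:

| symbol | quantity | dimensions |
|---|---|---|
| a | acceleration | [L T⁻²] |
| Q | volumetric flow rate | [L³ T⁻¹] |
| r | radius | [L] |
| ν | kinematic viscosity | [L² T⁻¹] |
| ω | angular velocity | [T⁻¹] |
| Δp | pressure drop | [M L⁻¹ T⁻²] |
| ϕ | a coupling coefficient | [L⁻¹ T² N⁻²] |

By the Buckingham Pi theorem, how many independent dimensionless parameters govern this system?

There are 7 variables and 4 base dimensions (M, L, T, N).
The dimension matrix has rank 4.
Independent dimensionless groups: 7 − 4 = 3.

3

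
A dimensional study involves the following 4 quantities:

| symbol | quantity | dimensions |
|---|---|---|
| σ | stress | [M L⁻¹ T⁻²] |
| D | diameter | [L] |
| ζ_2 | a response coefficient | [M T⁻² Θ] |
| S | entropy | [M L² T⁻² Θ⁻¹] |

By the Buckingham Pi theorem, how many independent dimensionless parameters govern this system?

There are 4 variables and 4 base dimensions (M, L, T, Θ).
The dimension matrix has rank 3 (less than 4: the dimension vectors are linearly dependent).
Independent dimensionless groups: 4 − 3 = 1.

1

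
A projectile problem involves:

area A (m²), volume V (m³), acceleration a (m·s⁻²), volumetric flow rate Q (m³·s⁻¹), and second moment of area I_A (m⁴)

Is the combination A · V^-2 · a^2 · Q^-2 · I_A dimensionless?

Sum the exponent of each base dimension across the product:
  L: [A]_L − 2·[V]_L + 2·[a]_L − 2·[Q]_L + [I_A]_L = (2) − 2·(3) + 2·(1) − 2·(3) + (4) = -4
  T: [A]_T − 2·[V]_T + 2·[a]_T − 2·[Q]_T + [I_A]_T = (0) − 2·(0) + 2·(-2) − 2·(-1) + (0) = -2
Net dimensions [L⁻⁴ T⁻²] ≠ [1] — not dimensionless.

no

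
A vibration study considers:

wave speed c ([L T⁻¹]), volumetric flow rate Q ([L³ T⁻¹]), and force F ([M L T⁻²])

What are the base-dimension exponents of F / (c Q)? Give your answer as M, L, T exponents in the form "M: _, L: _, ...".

Collect each base-dimension exponent across the product:
  M: −(0) − (0) + (1) = 1
  L: −(1) − (3) + (1) = -3
  T: −(-1) − (-1) + (-2) = 0
So the dimensions are [M L⁻³].

M: 1, L: -3, T: 0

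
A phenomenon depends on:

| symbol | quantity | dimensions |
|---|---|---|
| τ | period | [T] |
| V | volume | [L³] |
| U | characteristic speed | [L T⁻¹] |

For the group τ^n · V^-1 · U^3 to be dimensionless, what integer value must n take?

3

Balance the T exponent: (1)·n from τ, plus −(0) + 3·(-1) = -3 from the rest, must sum to zero.
n − 3 = 0, so n = 3.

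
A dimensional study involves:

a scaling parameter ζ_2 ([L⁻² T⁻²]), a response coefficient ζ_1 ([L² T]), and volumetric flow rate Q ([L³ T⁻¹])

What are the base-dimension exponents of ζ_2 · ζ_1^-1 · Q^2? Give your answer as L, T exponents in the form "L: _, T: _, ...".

Collect each base-dimension exponent across the product:
  L: (-2) − (2) + 2·(3) = 2
  T: (-2) − (1) + 2·(-1) = -5
So the dimensions are [L² T⁻⁵].

L: 2, T: -5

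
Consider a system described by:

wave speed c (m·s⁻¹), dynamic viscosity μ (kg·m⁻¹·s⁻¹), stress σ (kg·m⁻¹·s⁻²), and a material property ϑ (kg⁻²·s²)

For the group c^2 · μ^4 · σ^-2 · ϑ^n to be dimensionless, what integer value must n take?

Balance the M exponent: (-2)·n from ϑ, plus 2·(0) + 4·(1) − 2·(1) = 2 from the rest, must sum to zero.
-2n + 2 = 0, so n = 1.

1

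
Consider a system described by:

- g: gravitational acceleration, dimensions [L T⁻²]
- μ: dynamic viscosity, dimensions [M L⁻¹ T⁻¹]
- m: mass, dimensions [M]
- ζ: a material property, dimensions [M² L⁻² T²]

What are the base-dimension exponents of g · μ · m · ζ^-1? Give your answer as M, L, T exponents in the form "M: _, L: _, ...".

M: 0, L: 2, T: -5

Collect each base-dimension exponent across the product:
  M: (0) + (1) + (1) − (2) = 0
  L: (1) + (-1) + (0) − (-2) = 2
  T: (-2) + (-1) + (0) − (2) = -5
So the dimensions are [L² T⁻⁵].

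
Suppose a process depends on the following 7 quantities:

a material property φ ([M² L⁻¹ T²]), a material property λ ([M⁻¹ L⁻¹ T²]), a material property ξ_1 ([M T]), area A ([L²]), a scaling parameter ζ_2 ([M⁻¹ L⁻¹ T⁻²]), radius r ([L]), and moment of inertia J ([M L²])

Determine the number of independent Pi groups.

4

There are 7 variables and 3 base dimensions (M, L, T).
The dimension matrix has rank 3.
Independent dimensionless groups: 7 − 3 = 4.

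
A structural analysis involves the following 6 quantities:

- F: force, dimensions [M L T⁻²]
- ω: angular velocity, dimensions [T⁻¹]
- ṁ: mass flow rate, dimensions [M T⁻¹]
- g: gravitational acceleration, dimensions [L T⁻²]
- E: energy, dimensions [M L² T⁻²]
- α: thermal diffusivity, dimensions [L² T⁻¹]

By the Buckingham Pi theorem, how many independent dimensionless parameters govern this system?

There are 6 variables and 3 base dimensions (M, L, T).
The dimension matrix has rank 3.
Independent dimensionless groups: 6 − 3 = 3.

3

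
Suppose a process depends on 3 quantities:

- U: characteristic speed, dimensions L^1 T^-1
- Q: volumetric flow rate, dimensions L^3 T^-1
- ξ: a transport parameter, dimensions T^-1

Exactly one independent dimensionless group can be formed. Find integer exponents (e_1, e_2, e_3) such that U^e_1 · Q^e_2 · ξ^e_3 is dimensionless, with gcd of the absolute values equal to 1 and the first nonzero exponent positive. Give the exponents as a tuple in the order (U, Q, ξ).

L: e_1·(1) + e_2·(3) + e_3·(0) = 0
T: e_1·(-1) + e_2·(-1) + e_3·(-1) = 0
Solving this homogeneous linear system for the smallest-integer solution (first nonzero entry positive) gives (3, -1, -2).

(3, -1, -2)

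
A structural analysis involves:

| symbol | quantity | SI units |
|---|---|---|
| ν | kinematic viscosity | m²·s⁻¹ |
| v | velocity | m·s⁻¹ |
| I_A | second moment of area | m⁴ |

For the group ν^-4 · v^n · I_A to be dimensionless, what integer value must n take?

4

Balance the L exponent: (1)·n from v, plus −4·(2) + (4) = -4 from the rest, must sum to zero.
n − 4 = 0, so n = 4.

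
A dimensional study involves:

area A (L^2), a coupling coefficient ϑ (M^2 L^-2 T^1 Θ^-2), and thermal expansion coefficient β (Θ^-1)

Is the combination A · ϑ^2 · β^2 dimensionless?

Sum the exponent of each base dimension across the product:
  M: [A]_M + 2·[ϑ]_M + 2·[β]_M = (0) + 2·(2) + 2·(0) = 4
  L: [A]_L + 2·[ϑ]_L + 2·[β]_L = (2) + 2·(-2) + 2·(0) = -2
  T: [A]_T + 2·[ϑ]_T + 2·[β]_T = (0) + 2·(1) + 2·(0) = 2
  Θ: [A]_Θ + 2·[ϑ]_Θ + 2·[β]_Θ = (0) + 2·(-2) + 2·(-1) = -6
Net dimensions [M⁴ L⁻² T² Θ⁻⁶] ≠ [1] — not dimensionless.

no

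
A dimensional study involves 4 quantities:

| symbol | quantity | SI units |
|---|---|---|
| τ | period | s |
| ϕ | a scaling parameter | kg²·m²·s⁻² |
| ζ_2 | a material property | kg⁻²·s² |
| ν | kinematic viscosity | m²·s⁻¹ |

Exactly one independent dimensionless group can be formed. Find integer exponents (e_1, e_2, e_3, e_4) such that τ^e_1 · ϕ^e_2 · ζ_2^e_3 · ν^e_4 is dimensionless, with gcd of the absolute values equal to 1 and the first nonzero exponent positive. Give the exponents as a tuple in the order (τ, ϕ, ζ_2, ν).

M: e_1·(0) + e_2·(2) + e_3·(-2) + e_4·(0) = 0
L: e_1·(0) + e_2·(2) + e_3·(0) + e_4·(2) = 0
T: e_1·(1) + e_2·(-2) + e_3·(2) + e_4·(-1) = 0
Solving this homogeneous linear system for the smallest-integer solution (first nonzero entry positive) gives (1, -1, -1, 1).

(1, -1, -1, 1)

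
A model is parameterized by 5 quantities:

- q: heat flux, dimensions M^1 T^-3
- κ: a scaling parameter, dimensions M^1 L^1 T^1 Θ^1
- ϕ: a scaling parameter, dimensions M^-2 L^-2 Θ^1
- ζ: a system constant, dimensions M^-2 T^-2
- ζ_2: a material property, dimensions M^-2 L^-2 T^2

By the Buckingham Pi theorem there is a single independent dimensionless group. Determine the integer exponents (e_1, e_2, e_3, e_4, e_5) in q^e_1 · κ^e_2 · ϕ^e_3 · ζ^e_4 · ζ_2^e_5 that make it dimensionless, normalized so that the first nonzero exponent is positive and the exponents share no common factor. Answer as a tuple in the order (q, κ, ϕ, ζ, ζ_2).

(2, 2, -2, 1, 3)

M: e_1·(1) + e_2·(1) + e_3·(-2) + e_4·(-2) + e_5·(-2) = 0
L: e_1·(0) + e_2·(1) + e_3·(-2) + e_4·(0) + e_5·(-2) = 0
T: e_1·(-3) + e_2·(1) + e_3·(0) + e_4·(-2) + e_5·(2) = 0
Θ: e_1·(0) + e_2·(1) + e_3·(1) + e_4·(0) + e_5·(0) = 0
Solving this homogeneous linear system for the smallest-integer solution (first nonzero entry positive) gives (2, 2, -2, 1, 3).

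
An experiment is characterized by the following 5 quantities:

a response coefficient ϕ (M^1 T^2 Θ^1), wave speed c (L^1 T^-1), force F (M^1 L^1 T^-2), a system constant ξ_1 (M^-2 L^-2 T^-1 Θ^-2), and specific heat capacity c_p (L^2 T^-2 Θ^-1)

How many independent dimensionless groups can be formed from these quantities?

There are 5 variables and 4 base dimensions (M, L, T, Θ).
The dimension matrix has rank 4.
Independent dimensionless groups: 5 − 4 = 1.

1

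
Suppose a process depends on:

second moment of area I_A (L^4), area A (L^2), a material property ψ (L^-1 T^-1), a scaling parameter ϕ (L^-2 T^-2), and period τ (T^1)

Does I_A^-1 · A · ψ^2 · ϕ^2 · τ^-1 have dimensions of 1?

Sum the exponent of each base dimension across the product:
  L: −[I_A]_L + [A]_L + 2·[ψ]_L + 2·[ϕ]_L − [τ]_L = −(4) + (2) + 2·(-1) + 2·(-2) − (0) = -8
  T: −[I_A]_T + [A]_T + 2·[ψ]_T + 2·[ϕ]_T − [τ]_T = −(0) + (0) + 2·(-1) + 2·(-2) − (1) = -7
Net dimensions [L⁻⁸ T⁻⁷] ≠ [1] — not dimensionless.

no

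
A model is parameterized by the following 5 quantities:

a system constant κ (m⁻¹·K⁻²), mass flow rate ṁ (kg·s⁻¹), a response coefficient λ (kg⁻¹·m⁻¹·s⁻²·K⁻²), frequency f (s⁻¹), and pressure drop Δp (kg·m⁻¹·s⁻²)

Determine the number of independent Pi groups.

1

There are 5 variables and 4 base dimensions (M, L, T, Θ).
The dimension matrix has rank 4.
Independent dimensionless groups: 5 − 4 = 1.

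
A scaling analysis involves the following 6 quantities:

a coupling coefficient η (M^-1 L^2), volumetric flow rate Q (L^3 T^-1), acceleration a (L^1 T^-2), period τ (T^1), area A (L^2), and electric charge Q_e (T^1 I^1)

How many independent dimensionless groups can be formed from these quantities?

There are 6 variables and 4 base dimensions (M, L, T, I).
The dimension matrix has rank 4.
Independent dimensionless groups: 6 − 4 = 2.

2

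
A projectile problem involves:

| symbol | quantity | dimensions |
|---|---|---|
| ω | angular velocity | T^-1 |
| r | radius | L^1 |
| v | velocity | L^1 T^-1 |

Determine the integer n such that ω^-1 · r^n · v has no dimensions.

-1

Balance the L exponent: (1)·n from r, plus −(0) + (1) = 1 from the rest, must sum to zero.
n + 1 = 0, so n = -1.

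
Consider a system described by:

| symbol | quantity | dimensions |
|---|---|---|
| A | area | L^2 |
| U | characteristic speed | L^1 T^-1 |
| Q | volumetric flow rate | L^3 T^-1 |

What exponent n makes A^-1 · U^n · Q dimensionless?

Balance the L exponent: (1)·n from U, plus −(2) + (3) = 1 from the rest, must sum to zero.
n + 1 = 0, so n = -1.

-1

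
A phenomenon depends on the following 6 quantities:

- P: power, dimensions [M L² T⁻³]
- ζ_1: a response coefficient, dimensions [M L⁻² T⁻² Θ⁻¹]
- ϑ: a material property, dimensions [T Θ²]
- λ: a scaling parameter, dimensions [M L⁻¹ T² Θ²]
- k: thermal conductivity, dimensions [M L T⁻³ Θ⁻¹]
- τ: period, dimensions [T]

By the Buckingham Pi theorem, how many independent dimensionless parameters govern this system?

2

There are 6 variables and 4 base dimensions (M, L, T, Θ).
The dimension matrix has rank 4.
Independent dimensionless groups: 6 − 4 = 2.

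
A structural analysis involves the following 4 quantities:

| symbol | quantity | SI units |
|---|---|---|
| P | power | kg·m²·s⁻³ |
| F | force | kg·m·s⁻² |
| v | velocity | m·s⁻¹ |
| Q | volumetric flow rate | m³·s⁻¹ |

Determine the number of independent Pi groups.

1

There are 4 variables and 3 base dimensions (M, L, T).
The dimension matrix has rank 3.
Independent dimensionless groups: 4 − 3 = 1.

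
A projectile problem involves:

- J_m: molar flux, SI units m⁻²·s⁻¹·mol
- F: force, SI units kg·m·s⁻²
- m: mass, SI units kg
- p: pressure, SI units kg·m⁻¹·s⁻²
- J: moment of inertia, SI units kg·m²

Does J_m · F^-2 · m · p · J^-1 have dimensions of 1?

no

Sum the exponent of each base dimension across the product:
  M: [J_m]_M − 2·[F]_M + [m]_M + [p]_M − [J]_M = (0) − 2·(1) + (1) + (1) − (1) = -1
  L: [J_m]_L − 2·[F]_L + [m]_L + [p]_L − [J]_L = (-2) − 2·(1) + (0) + (-1) − (2) = -7
  T: [J_m]_T − 2·[F]_T + [m]_T + [p]_T − [J]_T = (-1) − 2·(-2) + (0) + (-2) − (0) = 1
  N: [J_m]_N − 2·[F]_N + [m]_N + [p]_N − [J]_N = (1) − 2·(0) + (0) + (0) − (0) = 1
Net dimensions [M⁻¹ L⁻⁷ T N] ≠ [1] — not dimensionless.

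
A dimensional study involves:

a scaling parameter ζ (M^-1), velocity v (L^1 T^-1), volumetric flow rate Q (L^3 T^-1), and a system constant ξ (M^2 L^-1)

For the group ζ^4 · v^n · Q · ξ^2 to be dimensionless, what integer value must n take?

Balance the L exponent: (1)·n from v, plus 4·(0) + (3) + 2·(-1) = 1 from the rest, must sum to zero.
n + 1 = 0, so n = -1.

-1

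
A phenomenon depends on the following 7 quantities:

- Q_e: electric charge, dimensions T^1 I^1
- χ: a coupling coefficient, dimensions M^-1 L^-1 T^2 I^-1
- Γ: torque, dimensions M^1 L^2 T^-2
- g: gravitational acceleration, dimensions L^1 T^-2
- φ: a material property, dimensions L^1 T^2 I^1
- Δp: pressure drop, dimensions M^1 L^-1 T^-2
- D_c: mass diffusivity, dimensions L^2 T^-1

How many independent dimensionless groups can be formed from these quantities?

There are 7 variables and 4 base dimensions (M, L, T, I).
The dimension matrix has rank 4.
Independent dimensionless groups: 7 − 4 = 3.

3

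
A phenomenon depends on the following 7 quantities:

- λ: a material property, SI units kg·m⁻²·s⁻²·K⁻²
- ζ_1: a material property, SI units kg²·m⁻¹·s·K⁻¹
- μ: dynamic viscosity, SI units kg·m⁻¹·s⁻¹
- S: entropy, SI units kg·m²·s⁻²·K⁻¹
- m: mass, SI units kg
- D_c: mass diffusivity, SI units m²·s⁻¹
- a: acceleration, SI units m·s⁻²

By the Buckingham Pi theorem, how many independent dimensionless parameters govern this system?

3

There are 7 variables and 4 base dimensions (M, L, T, Θ).
The dimension matrix has rank 4.
Independent dimensionless groups: 7 − 4 = 3.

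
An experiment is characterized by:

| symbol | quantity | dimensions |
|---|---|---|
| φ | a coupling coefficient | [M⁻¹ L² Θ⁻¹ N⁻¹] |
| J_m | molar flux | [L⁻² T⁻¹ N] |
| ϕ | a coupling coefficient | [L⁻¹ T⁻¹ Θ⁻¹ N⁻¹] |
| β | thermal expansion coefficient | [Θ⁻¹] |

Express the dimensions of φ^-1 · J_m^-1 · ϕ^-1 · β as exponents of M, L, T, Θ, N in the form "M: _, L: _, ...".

Collect each base-dimension exponent across the product:
  M: −(-1) − (0) − (0) + (0) = 1
  L: −(2) − (-2) − (-1) + (0) = 1
  T: −(0) − (-1) − (-1) + (0) = 2
  Θ: −(-1) − (0) − (-1) + (-1) = 1
  N: −(-1) − (1) − (-1) + (0) = 1
So the dimensions are [M L T² Θ N].

M: 1, L: 1, T: 2, Θ: 1, N: 1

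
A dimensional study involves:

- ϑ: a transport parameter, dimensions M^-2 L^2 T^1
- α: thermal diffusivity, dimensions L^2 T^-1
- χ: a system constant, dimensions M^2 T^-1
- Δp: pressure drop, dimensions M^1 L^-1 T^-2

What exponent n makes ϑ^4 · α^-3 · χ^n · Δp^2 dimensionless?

3

Balance the M exponent: (2)·n from χ, plus 4·(-2) − 3·(0) + 2·(1) = -6 from the rest, must sum to zero.
2n − 6 = 0, so n = 3.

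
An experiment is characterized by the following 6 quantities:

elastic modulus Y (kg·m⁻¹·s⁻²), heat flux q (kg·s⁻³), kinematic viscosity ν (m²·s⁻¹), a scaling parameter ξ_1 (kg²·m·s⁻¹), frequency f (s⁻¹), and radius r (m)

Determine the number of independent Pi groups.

There are 6 variables and 3 base dimensions (M, L, T).
The dimension matrix has rank 3.
Independent dimensionless groups: 6 − 3 = 3.

3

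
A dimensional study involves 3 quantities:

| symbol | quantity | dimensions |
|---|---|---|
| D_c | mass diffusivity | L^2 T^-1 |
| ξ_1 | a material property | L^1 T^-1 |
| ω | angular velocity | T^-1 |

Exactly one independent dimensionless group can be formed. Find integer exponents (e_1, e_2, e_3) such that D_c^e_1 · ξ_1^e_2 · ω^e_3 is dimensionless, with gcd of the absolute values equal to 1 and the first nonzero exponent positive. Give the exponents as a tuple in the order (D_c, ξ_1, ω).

L: e_1·(2) + e_2·(1) + e_3·(0) = 0
T: e_1·(-1) + e_2·(-1) + e_3·(-1) = 0
Solving this homogeneous linear system for the smallest-integer solution (first nonzero entry positive) gives (1, -2, 1).

(1, -2, 1)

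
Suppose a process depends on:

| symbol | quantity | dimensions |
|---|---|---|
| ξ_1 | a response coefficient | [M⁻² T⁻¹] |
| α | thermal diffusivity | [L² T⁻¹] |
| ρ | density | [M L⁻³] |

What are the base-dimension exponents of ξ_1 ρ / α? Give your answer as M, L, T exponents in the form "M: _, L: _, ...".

M: -1, L: -5, T: 0

Collect each base-dimension exponent across the product:
  M: (-2) − (0) + (1) = -1
  L: (0) − (2) + (-3) = -5
  T: (-1) − (-1) + (0) = 0
So the dimensions are [M⁻¹ L⁻⁵].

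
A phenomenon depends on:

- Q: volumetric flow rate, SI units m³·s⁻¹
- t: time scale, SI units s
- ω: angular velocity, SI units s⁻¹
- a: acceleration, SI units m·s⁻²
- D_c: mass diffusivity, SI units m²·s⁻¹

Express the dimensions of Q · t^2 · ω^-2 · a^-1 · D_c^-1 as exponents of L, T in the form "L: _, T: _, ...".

Collect each base-dimension exponent across the product:
  L: (3) + 2·(0) − 2·(0) − (1) − (2) = 0
  T: (-1) + 2·(1) − 2·(-1) − (-2) − (-1) = 6
So the dimensions are [T⁶].

L: 0, T: 6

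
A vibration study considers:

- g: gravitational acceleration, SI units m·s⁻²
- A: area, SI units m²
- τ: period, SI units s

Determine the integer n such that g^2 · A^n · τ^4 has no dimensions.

Balance the L exponent: (2)·n from A, plus 2·(1) + 4·(0) = 2 from the rest, must sum to zero.
2n + 2 = 0, so n = -1.

-1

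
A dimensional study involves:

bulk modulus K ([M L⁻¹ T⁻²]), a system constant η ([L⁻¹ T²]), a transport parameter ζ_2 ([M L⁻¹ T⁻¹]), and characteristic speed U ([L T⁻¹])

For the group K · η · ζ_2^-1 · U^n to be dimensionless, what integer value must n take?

1

Balance the L exponent: (1)·n from U, plus (-1) + (-1) − (-1) = -1 from the rest, must sum to zero.
n − 1 = 0, so n = 1.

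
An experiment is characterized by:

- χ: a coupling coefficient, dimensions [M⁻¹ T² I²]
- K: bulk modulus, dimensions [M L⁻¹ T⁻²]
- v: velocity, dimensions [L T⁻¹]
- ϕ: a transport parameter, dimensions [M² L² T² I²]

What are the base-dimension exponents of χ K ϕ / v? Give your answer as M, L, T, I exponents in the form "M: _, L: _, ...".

Collect each base-dimension exponent across the product:
  M: (-1) + (1) − (0) + (2) = 2
  L: (0) + (-1) − (1) + (2) = 0
  T: (2) + (-2) − (-1) + (2) = 3
  I: (2) + (0) − (0) + (2) = 4
So the dimensions are [M² T³ I⁴].

M: 2, L: 0, T: 3, I: 4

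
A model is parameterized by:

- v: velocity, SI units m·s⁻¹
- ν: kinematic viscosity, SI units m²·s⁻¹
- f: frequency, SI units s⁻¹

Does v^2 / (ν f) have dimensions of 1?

Sum the exponent of each base dimension across the product:
  M: 2·[v]_M − [ν]_M − [f]_M = 2·(0) − (0) − (0) = 0
  L: 2·[v]_L − [ν]_L − [f]_L = 2·(1) − (2) − (0) = 0
  T: 2·[v]_T − [ν]_T − [f]_T = 2·(-1) − (-1) − (-1) = 0
  I: 2·[v]_I − [ν]_I − [f]_I = 2·(0) − (0) − (0) = 0
All base exponents vanish — dimensionless.

yes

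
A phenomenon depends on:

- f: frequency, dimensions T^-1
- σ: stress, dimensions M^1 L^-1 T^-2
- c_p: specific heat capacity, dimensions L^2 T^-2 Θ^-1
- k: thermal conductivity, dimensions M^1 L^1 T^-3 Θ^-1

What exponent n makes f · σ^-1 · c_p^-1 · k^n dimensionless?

1

Balance the M exponent: (1)·n from k, plus (0) − (1) − (0) = -1 from the rest, must sum to zero.
n − 1 = 0, so n = 1.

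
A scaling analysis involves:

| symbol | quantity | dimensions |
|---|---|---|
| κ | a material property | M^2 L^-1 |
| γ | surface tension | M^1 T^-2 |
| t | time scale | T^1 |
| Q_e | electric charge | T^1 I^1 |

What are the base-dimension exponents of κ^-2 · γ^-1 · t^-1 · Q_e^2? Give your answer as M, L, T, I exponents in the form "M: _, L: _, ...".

Collect each base-dimension exponent across the product:
  M: −2·(2) − (1) − (0) + 2·(0) = -5
  L: −2·(-1) − (0) − (0) + 2·(0) = 2
  T: −2·(0) − (-2) − (1) + 2·(1) = 3
  I: −2·(0) − (0) − (0) + 2·(1) = 2
So the dimensions are [M⁻⁵ L² T³ I²].

M: -5, L: 2, T: 3, I: 2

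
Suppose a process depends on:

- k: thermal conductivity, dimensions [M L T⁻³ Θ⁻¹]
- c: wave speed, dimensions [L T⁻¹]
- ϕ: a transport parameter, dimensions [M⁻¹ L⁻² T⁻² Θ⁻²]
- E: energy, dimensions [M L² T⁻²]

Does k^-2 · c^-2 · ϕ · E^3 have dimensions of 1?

yes

Sum the exponent of each base dimension across the product:
  M: −2·[k]_M − 2·[c]_M + [ϕ]_M + 3·[E]_M = −2·(1) − 2·(0) + (-1) + 3·(1) = 0
  L: −2·[k]_L − 2·[c]_L + [ϕ]_L + 3·[E]_L = −2·(1) − 2·(1) + (-2) + 3·(2) = 0
  T: −2·[k]_T − 2·[c]_T + [ϕ]_T + 3·[E]_T = −2·(-3) − 2·(-1) + (-2) + 3·(-2) = 0
  Θ: −2·[k]_Θ − 2·[c]_Θ + [ϕ]_Θ + 3·[E]_Θ = −2·(-1) − 2·(0) + (-2) + 3·(0) = 0
All base exponents vanish — dimensionless.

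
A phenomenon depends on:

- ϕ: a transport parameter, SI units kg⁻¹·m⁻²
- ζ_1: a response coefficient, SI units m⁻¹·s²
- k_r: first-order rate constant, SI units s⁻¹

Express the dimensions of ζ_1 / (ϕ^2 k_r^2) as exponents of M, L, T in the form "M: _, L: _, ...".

Collect each base-dimension exponent across the product:
  M: −2·(-1) + (0) − 2·(0) = 2
  L: −2·(-2) + (-1) − 2·(0) = 3
  T: −2·(0) + (2) − 2·(-1) = 4
So the dimensions are [M² L³ T⁴].

M: 2, L: 3, T: 4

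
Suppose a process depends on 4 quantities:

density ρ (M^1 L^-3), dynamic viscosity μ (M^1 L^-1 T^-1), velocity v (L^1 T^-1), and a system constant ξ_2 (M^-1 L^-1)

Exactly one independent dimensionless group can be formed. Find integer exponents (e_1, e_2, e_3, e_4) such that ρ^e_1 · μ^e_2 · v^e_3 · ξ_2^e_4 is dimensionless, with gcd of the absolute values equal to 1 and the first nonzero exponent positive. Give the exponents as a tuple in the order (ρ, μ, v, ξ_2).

M: e_1·(1) + e_2·(1) + e_3·(0) + e_4·(-1) = 0
L: e_1·(-3) + e_2·(-1) + e_3·(1) + e_4·(-1) = 0
T: e_1·(0) + e_2·(-1) + e_3·(-1) + e_4·(0) = 0
Solving this homogeneous linear system for the smallest-integer solution (first nonzero entry positive) gives (3, -4, 4, -1).

(3, -4, 4, -1)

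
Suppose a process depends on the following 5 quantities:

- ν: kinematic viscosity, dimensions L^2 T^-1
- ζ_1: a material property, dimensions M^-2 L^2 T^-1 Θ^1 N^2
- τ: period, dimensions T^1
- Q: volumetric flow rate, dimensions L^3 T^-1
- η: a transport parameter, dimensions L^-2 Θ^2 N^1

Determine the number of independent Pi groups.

There are 5 variables and 5 base dimensions (M, L, T, Θ, N).
The dimension matrix has rank 4 (less than 5: the dimension vectors are linearly dependent).
Independent dimensionless groups: 5 − 4 = 1.

1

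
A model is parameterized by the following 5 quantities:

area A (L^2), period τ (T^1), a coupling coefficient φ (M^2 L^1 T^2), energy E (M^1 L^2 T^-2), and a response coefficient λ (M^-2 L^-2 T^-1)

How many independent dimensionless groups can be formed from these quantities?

2

There are 5 variables and 3 base dimensions (M, L, T).
The dimension matrix has rank 3.
Independent dimensionless groups: 5 − 3 = 2.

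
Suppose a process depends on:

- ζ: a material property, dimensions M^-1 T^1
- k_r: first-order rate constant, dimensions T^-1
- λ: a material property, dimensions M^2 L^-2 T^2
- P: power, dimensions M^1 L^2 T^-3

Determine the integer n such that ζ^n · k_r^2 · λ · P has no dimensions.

Balance the M exponent: (-1)·n from ζ, plus 2·(0) + (2) + (1) = 3 from the rest, must sum to zero.
−n + 3 = 0, so n = 3.

3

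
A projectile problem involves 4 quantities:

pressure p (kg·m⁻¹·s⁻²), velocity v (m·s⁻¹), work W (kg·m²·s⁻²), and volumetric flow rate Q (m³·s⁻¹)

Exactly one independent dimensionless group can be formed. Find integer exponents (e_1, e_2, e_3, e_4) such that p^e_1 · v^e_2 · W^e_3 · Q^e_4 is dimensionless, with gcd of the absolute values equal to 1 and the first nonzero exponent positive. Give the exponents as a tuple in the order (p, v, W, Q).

M: e_1·(1) + e_2·(0) + e_3·(1) + e_4·(0) = 0
L: e_1·(-1) + e_2·(1) + e_3·(2) + e_4·(3) = 0
T: e_1·(-2) + e_2·(-1) + e_3·(-2) + e_4·(-1) = 0
Solving this homogeneous linear system for the smallest-integer solution (first nonzero entry positive) gives (2, -3, -2, 3).

(2, -3, -2, 3)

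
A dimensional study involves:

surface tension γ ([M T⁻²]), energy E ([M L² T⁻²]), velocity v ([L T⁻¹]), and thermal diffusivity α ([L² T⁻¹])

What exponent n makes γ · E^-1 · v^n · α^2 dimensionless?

-2

Balance the L exponent: (1)·n from v, plus (0) − (2) + 2·(2) = 2 from the rest, must sum to zero.
n + 2 = 0, so n = -2.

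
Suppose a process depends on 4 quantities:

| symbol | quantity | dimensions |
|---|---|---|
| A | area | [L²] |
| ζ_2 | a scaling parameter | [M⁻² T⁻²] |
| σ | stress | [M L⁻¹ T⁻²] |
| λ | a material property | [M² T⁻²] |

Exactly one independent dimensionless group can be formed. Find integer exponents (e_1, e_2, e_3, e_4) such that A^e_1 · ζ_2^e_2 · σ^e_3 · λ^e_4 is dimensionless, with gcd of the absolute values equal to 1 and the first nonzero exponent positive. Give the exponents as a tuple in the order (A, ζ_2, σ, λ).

(2, -1, 4, -3)

M: e_1·(0) + e_2·(-2) + e_3·(1) + e_4·(2) = 0
L: e_1·(2) + e_2·(0) + e_3·(-1) + e_4·(0) = 0
T: e_1·(0) + e_2·(-2) + e_3·(-2) + e_4·(-2) = 0
Solving this homogeneous linear system for the smallest-integer solution (first nonzero entry positive) gives (2, -1, 4, -3).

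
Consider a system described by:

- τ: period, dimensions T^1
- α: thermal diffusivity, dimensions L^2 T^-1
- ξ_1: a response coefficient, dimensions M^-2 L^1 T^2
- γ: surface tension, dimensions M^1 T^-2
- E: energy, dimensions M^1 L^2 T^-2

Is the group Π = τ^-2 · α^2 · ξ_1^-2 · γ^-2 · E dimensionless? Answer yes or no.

Sum the exponent of each base dimension across the product:
  M: −2·[τ]_M + 2·[α]_M − 2·[ξ_1]_M − 2·[γ]_M + [E]_M = −2·(0) + 2·(0) − 2·(-2) − 2·(1) + (1) = 3
  L: −2·[τ]_L + 2·[α]_L − 2·[ξ_1]_L − 2·[γ]_L + [E]_L = −2·(0) + 2·(2) − 2·(1) − 2·(0) + (2) = 4
  T: −2·[τ]_T + 2·[α]_T − 2·[ξ_1]_T − 2·[γ]_T + [E]_T = −2·(1) + 2·(-1) − 2·(2) − 2·(-2) + (-2) = -6
Net dimensions [M³ L⁴ T⁻⁶] ≠ [1] — not dimensionless.

no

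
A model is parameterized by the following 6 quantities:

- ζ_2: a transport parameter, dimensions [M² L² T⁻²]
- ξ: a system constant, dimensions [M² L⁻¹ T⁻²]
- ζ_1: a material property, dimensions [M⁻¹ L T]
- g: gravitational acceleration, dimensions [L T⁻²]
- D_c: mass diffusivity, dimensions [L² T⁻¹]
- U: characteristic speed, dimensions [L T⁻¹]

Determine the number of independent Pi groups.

There are 6 variables and 3 base dimensions (M, L, T).
The dimension matrix has rank 3.
Independent dimensionless groups: 6 − 3 = 3.

3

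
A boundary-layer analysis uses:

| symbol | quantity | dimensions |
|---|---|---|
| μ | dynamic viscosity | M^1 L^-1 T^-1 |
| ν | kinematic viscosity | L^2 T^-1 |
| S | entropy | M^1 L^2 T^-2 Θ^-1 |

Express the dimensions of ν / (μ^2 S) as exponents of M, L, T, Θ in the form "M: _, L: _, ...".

M: -3, L: 2, T: 3, Θ: 1

Collect each base-dimension exponent across the product:
  M: −2·(1) + (0) − (1) = -3
  L: −2·(-1) + (2) − (2) = 2
  T: −2·(-1) + (-1) − (-2) = 3
  Θ: −2·(0) + (0) − (-1) = 1
So the dimensions are [M⁻³ L² T³ Θ].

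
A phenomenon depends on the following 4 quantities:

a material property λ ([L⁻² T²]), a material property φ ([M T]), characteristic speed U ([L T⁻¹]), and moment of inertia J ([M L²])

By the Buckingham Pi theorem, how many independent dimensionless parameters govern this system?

There are 4 variables and 3 base dimensions (M, L, T).
The dimension matrix has rank 3.
Independent dimensionless groups: 4 − 3 = 1.

1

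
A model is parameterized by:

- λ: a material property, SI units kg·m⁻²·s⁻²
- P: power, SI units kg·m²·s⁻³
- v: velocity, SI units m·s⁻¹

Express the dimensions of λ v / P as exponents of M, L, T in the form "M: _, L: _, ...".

M: 0, L: -3, T: 0

Collect each base-dimension exponent across the product:
  M: (1) − (1) + (0) = 0
  L: (-2) − (2) + (1) = -3
  T: (-2) − (-3) + (-1) = 0
So the dimensions are [L⁻³].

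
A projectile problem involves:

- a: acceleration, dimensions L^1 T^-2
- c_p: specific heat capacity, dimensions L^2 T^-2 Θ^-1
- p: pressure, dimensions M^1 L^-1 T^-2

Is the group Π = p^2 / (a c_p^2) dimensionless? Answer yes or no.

no

Sum the exponent of each base dimension across the product:
  M: −[a]_M − 2·[c_p]_M + 2·[p]_M = −(0) − 2·(0) + 2·(1) = 2
  L: −[a]_L − 2·[c_p]_L + 2·[p]_L = −(1) − 2·(2) + 2·(-1) = -7
  T: −[a]_T − 2·[c_p]_T + 2·[p]_T = −(-2) − 2·(-2) + 2·(-2) = 2
  Θ: −[a]_Θ − 2·[c_p]_Θ + 2·[p]_Θ = −(0) − 2·(-1) + 2·(0) = 2
Net dimensions [M² L⁻⁷ T² Θ²] ≠ [1] — not dimensionless.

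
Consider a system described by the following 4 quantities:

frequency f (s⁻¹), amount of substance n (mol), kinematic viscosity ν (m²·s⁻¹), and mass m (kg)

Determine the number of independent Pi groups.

There are 4 variables and 4 base dimensions (M, L, T, N).
The dimension matrix has rank 4.
Independent dimensionless groups: 4 − 4 = 0.

0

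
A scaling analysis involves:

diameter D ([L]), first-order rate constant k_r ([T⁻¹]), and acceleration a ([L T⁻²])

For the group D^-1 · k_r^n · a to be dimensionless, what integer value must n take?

Balance the T exponent: (-1)·n from k_r, plus −(0) + (-2) = -2 from the rest, must sum to zero.
−n − 2 = 0, so n = -2.

-2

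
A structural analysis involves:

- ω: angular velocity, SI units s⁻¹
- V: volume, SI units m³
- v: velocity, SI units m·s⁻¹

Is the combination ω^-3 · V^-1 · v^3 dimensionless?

yes

Sum the exponent of each base dimension across the product:
  L: −3·[ω]_L − [V]_L + 3·[v]_L = −3·(0) − (3) + 3·(1) = 0
  T: −3·[ω]_T − [V]_T + 3·[v]_T = −3·(-1) − (0) + 3·(-1) = 0
All base exponents vanish — dimensionless.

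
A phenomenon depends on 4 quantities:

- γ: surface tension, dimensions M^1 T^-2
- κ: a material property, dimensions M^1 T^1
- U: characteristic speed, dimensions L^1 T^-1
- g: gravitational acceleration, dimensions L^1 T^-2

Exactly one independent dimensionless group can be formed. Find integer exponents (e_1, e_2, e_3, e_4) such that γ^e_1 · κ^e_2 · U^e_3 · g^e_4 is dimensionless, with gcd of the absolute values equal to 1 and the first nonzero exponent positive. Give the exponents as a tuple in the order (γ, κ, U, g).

(1, -1, 3, -3)

M: e_1·(1) + e_2·(1) + e_3·(0) + e_4·(0) = 0
L: e_1·(0) + e_2·(0) + e_3·(1) + e_4·(1) = 0
T: e_1·(-2) + e_2·(1) + e_3·(-1) + e_4·(-2) = 0
Solving this homogeneous linear system for the smallest-integer solution (first nonzero entry positive) gives (1, -1, 3, -3).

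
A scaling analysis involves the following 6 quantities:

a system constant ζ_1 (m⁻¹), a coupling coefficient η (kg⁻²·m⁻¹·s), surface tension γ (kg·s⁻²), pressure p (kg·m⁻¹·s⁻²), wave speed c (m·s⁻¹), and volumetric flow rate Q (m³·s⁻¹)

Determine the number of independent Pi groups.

3

There are 6 variables and 3 base dimensions (M, L, T).
The dimension matrix has rank 3.
Independent dimensionless groups: 6 − 3 = 3.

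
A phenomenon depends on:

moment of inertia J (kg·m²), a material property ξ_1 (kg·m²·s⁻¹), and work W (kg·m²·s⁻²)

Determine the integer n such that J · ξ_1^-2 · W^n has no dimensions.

1

Balance the M exponent: (1)·n from W, plus (1) − 2·(1) = -1 from the rest, must sum to zero.
n − 1 = 0, so n = 1.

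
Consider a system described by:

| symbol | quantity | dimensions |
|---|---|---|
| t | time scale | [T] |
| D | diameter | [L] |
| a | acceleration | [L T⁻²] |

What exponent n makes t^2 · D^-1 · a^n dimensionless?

1

Balance the L exponent: (1)·n from a, plus 2·(0) − (1) = -1 from the rest, must sum to zero.
n − 1 = 0, so n = 1.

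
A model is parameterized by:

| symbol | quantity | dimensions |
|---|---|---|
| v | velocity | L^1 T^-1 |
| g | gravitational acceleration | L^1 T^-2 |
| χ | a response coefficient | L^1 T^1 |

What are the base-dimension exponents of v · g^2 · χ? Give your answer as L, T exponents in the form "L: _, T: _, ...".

L: 4, T: -4

Collect each base-dimension exponent across the product:
  L: (1) + 2·(1) + (1) = 4
  T: (-1) + 2·(-2) + (1) = -4
So the dimensions are [L⁴ T⁻⁴].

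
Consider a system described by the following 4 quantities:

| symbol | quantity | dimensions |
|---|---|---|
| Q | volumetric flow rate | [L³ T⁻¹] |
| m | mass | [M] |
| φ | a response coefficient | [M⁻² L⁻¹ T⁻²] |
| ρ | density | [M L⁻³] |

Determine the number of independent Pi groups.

1

There are 4 variables and 3 base dimensions (M, L, T).
The dimension matrix has rank 3.
Independent dimensionless groups: 4 − 3 = 1.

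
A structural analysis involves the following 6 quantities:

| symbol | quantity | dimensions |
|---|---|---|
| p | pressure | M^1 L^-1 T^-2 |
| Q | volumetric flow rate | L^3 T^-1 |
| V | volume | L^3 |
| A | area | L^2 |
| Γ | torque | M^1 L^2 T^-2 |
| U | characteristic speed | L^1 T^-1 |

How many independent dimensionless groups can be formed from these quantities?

There are 6 variables and 3 base dimensions (M, L, T).
The dimension matrix has rank 3.
Independent dimensionless groups: 6 − 3 = 3.

3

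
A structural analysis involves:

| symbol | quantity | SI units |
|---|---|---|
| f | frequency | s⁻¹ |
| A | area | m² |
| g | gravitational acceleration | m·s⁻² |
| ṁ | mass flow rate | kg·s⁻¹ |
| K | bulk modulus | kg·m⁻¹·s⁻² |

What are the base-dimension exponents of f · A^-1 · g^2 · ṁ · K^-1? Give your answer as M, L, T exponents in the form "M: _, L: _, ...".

M: 0, L: 1, T: -4

Collect each base-dimension exponent across the product:
  M: (0) − (0) + 2·(0) + (1) − (1) = 0
  L: (0) − (2) + 2·(1) + (0) − (-1) = 1
  T: (-1) − (0) + 2·(-2) + (-1) − (-2) = -4
So the dimensions are [L T⁻⁴].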